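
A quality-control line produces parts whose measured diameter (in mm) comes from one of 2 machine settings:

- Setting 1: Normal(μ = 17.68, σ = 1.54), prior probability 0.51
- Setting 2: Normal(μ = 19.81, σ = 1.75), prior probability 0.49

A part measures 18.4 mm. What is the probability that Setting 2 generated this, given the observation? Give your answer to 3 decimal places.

0.405

By Bayes' theorem, P(k | x) = w_k f_k(x) / Σ_j w_j f_j(x).
Normal densities:
  p_1 = 0.232233
  p_2 = 0.16478
Prior × likelihood for each component:
  w_1·p_1 = 0.51 × 0.232233 = 0.118439
  w_2·p_2 = 0.49 × 0.16478 = 0.0807424
Denominator: 0.118439 + 0.0807424 = 0.199181
P(Setting 2 | the observation) ≈ 0.405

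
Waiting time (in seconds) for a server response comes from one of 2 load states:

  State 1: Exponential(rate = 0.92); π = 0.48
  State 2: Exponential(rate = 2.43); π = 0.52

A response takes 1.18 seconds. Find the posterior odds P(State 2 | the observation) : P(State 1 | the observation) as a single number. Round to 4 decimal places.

Only the two components matter; the odds are (π_i f_i(x)) / (π_j f_j(x)).
Exponential densities:
  L_1 = 0.92·e^(−0.92·1.18) = 0.92·e^(−1.0856) = 0.310683
  L_2 = 2.43·e^(−2.43·1.18) = 2.43·e^(−2.8674) = 0.138137
Odds = (0.52/0.48) × (0.138137/0.310683) = 1.08333 × 0.444624 ≈ 0.4817

0.4817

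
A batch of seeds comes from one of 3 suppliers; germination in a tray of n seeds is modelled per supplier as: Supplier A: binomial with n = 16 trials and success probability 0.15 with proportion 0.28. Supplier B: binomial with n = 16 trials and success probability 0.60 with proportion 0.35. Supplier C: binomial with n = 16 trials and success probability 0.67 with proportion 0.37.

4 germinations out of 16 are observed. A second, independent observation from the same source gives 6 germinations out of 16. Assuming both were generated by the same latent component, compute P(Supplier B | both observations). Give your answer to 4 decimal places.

0.0758

Apply Bayes' rule: the posterior for each component is proportional to its prior times its likelihood at x.
Since both observations come from the same component, the likelihood for component k is f_k(x₁)·f_k(x₂).
  p_A = [C(16,4)·0.15^4·0.85^12 = 1820·0.00050625·0.142242 = 0.131058] × [0.0179581] = 0.00235356
  p_B = [C(16,4)·0.60^4·0.40^12 = 1820·0.1296·1.67772e-05 = 0.00395728] × [0.039177] = 0.000155034
  p_C = [C(16,4)·0.67^4·0.33^12 = 1820·0.201511·1.66789e-06 = 0.000611699] × [0.0110946] = 6.78657e-06
Multiply by the mixture weights:
  w_A·p_A = 0.28 × 0.00235356 = 0.000658995
  w_B·p_B = 0.35 × 0.000155034 = 5.4262e-05
  w_C·p_C = 0.37 × 6.78657e-06 = 2.51103e-06
Normaliser: 0.000658995 + 5.4262e-05 + 2.51103e-06 = 0.000715769
P(Supplier B | x₁, x₂) = 5.4262e-05 / 0.000715769 ≈ 0.0758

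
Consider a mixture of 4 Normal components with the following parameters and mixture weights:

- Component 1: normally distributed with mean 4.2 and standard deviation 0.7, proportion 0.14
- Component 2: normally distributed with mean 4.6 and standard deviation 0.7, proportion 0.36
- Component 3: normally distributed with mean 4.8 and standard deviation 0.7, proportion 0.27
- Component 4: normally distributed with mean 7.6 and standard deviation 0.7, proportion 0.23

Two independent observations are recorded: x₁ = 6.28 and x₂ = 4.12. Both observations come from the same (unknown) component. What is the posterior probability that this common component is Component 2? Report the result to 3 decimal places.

0.448

P(component k | x) = w_k·f_k(x) / marginal(x), where marginal(x) = Σ_j w_j·f_j(x).
Since both observations come from the same component, the likelihood for component k is f_k(x₁)·f_k(x₂).
  p_1 = [(1/(0.7·√(2π)))·exp(−(6.28−4.2)²/(2·0.7²)) = 0.569918·exp(-4.41469) = 0.00689501] × [0.566208] = 0.00390401
  p_2 = [(1/(0.7·√(2π)))·exp(−(6.28−4.6)²/(2·0.7²)) = 0.569918·exp(-2.88000) = 0.0319922] × [0.450514] = 0.0144129
  p_3 = [(1/(0.7·√(2π)))·exp(−(6.28−4.8)²/(2·0.7²)) = 0.569918·exp(-2.23510) = 0.0609705] × [0.355546] = 0.0216778
  p_4 = [(1/(0.7·√(2π)))·exp(−(6.28−7.6)²/(2·0.7²)) = 0.569918·exp(-1.77796) = 0.0963062] × [2.44904e-06] = 2.35858e-07
Prior × likelihood for each component:
  w_1·p_1 = 0.14 × 0.00390401 = 0.000546561
  w_2·p_2 = 0.36 × 0.0144129 = 0.00518866
  w_3·p_3 = 0.27 × 0.0216778 = 0.00585301
  w_4·p_4 = 0.23 × 2.35858e-07 = 5.42473e-08
Normaliser: 0.000546561 + 0.00518866 + 0.00585301 + 5.42473e-08 = 0.0115883
P(Component 2 | data) ≈ 0.448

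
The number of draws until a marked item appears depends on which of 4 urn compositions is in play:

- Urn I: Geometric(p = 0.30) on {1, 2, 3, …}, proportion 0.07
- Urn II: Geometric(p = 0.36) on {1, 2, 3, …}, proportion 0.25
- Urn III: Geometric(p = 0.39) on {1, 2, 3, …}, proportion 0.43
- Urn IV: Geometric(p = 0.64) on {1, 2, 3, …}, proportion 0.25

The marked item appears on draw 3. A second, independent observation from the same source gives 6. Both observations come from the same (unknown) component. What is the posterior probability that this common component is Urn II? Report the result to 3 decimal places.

The responsibility of component k is P(Z=k) f_k(x) divided by Σ_j P(Z=j) f_j(x).
Since both observations come from the same component, the likelihood for component k is f_k(x₁)·f_k(x₂).
  L_I = [0.30·(1−0.30)^2 = 0.30·0.49 = 0.147] × [0.050421] = 0.00741189
  L_II = [0.36·(1−0.36)^2 = 0.36·0.4096 = 0.147456] × [0.0386547] = 0.00569987
  L_III = [0.39·(1−0.39)^2 = 0.39·0.3721 = 0.145119] × [0.0329393] = 0.00478011
  L_IV = [0.64·(1−0.64)^2 = 0.64·0.1296 = 0.082944] × [0.00386984] = 0.00032098
Multiply by the mixture weights:
  P(Z=I)·L_I = 0.07 × 0.00741189 = 0.000518832
  P(Z=II)·L_II = 0.25 × 0.00569987 = 0.00142497
  P(Z=III)·L_III = 0.43 × 0.00478011 = 0.00205545
  P(Z=IV)·L_IV = 0.25 × 0.00032098 = 8.02449e-05
Sum: 0.000518832 + 0.00142497 + 0.00205545 + 8.02449e-05 = 0.00407949
P(Urn II | data) = 0.00142497 / 0.00407949 ≈ 0.349

0.349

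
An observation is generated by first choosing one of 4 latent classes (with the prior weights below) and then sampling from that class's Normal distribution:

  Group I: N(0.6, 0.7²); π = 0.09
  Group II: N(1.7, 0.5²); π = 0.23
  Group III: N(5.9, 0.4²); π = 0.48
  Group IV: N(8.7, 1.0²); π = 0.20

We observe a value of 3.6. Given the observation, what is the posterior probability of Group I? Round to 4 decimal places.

0.0377

P(component k | x) = w_k·f_k(x) / marginal(x), where marginal(x) = Σ_j w_j·f_j(x).
Evaluate each component's likelihood at the observed value:
  L_I = (1/(0.7·√(2π)))·exp(−(3.6−0.6)²/(2·0.7²)) = 0.569918·exp(-9.18367) = 5.8532e-05
  L_II = (1/(0.5·√(2π)))·exp(−(3.6−1.7)²/(2·0.5²)) = 0.797885·exp(-7.22000) = 0.000583894
  L_III = (1/(0.4·√(2π)))·exp(−(3.6−5.9)²/(2·0.4²)) = 0.997356·exp(-16.53125) = 6.59811e-08
  L_IV = (1/(1.0·√(2π)))·exp(−(3.6−8.7)²/(2·1.0²)) = 0.398942·exp(-13.00500) = 8.97244e-07
Weight by the priors:
  w_I·L_I = 0.09 × 5.8532e-05 = 5.26788e-06
  w_II·L_II = 0.23 × 0.000583894 = 0.000134296
  w_III·L_III = 0.48 × 6.59811e-08 = 3.16709e-08
  w_IV·L_IV = 0.20 × 8.97244e-07 = 1.79449e-07
Sum: 5.26788e-06 + 0.000134296 + 3.16709e-08 + 1.79449e-07 = 0.000139775
P(Group I | the observation) ≈ 0.0377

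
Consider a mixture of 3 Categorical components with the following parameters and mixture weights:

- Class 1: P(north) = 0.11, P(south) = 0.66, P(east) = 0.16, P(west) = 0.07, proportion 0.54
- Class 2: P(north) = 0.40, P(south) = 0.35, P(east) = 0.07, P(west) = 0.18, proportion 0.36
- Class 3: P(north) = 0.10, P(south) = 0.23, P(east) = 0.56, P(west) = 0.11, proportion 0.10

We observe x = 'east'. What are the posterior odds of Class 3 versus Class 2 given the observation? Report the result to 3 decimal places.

2.222

The posterior odds equal the prior odds times the likelihood ratio: (π_i/π_j)·(f_i(x)/f_j(x)).
Component likelihoods at x = 'east':
  L_1 = 0.16
  L_2 = 0.07
  L_3 = 0.56
0.056 / 0.0252 ≈ 2.222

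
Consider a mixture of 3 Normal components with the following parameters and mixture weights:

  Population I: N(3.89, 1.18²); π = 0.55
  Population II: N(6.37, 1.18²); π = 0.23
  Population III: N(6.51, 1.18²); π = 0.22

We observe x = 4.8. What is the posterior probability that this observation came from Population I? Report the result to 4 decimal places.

0.7038

Apply Bayes' rule: the posterior for each component is proportional to its prior times its likelihood at x.
Component likelihoods at x = 4.8:
  L_I = 0.251122
  L_II = 0.139516
  L_III = 0.118307
Unnormalised posteriors:
  w_I·L_I = 0.55 × 0.251122 = 0.138117
  w_II·L_II = 0.23 × 0.139516 = 0.0320886
  w_III·L_III = 0.22 × 0.118307 = 0.0260275
Sum: 0.138117 + 0.0320886 + 0.0260275 = 0.196233
P(Population I | x) ≈ 0.7038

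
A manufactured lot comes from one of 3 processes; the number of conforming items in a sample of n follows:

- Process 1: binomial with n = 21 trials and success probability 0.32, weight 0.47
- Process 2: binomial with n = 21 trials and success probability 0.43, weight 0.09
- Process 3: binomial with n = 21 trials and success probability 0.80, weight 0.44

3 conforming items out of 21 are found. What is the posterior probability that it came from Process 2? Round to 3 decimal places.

0.019

Posterior ∝ prior × likelihood, so P(k | x) ∝ w_k f_k(x); normalise over all components.
Component likelihoods at x = 3 conforming items out of 21:
  f_1 = 0.0421174
  f_2 = 0.00426584
  f_3 = 1.7851e-10
Weight by the priors:
  w_1·f_1 = 0.47 × 0.0421174 = 0.0197952
  w_2·f_2 = 0.09 × 0.00426584 = 0.000383925
  w_3·f_3 = 0.44 × 1.7851e-10 = 7.85442e-11
Denominator: 0.0197952 + 0.000383925 + 7.85442e-11 = 0.0201791
So the posterior for Process 2 is 0.000383925 / 0.0201791 ≈ 0.019.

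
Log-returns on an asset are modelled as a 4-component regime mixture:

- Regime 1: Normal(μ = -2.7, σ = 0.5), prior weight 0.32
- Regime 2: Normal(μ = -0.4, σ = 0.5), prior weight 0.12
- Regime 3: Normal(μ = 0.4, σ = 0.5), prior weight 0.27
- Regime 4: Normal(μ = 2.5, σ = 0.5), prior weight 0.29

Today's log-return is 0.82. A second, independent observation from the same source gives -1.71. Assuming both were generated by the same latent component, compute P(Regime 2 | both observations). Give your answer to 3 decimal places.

0.885

Posterior ∝ prior × likelihood, so P(k | x) ∝ w_k f_k(x); normalise over all components.
Since both observations come from the same component, the likelihood for component k is f_k(x₁)·f_k(x₂).
  f_1 = [1.37967e-11] × [0.112366] = 1.55028e-12
  f_2 = [0.0406567] × [0.0257843] = 0.0010483
  f_3 = [0.560688] × [0.000108367] = 6.07598e-05
  f_4 = [0.0028212] × [3.21353e-16] = 9.06603e-19
Weight by the priors:
  w_1·f_1 = 0.32 × 1.55028e-12 = 4.96091e-13
  w_2·f_2 = 0.12 × 0.0010483 = 0.000125796
  w_3·f_3 = 0.27 × 6.07598e-05 = 1.64051e-05
  w_4·f_4 = 0.29 × 9.06603e-19 = 2.62915e-19
Sum: 4.96091e-13 + 0.000125796 + 1.64051e-05 + 2.62915e-19 = 0.000142201
So the posterior for Regime 2 is 0.000125796 / 0.000142201 ≈ 0.885.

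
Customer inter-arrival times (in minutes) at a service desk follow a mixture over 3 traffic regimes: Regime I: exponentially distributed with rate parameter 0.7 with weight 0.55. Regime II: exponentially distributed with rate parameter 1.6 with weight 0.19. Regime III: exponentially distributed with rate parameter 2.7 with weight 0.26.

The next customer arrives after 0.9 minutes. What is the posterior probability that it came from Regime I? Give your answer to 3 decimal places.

0.605

Posterior ∝ prior × likelihood, so P(k | x) ∝ P(Z=k) f_k(x); normalise over all components.
Evaluate each component's likelihood at the observed value:
  L_I = 0.372814
  L_II = 0.379084
  L_III = 0.237699
Weight by the priors:
  P(Z=I)·L_I = 0.55 × 0.372814 = 0.205048
  P(Z=II)·L_II = 0.19 × 0.379084 = 0.072026
  P(Z=III)·L_III = 0.26 × 0.237699 = 0.0618019
Marginal: 0.205048 + 0.072026 + 0.0618019 = 0.338876
P(Regime I | data) = 0.205048 / 0.338876 ≈ 0.605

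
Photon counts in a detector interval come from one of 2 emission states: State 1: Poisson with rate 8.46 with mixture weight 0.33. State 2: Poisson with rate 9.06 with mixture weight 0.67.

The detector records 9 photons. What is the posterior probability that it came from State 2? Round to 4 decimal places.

0.6737

The responsibility of component k is π_k f_k(x) divided by Σ_j π_j f_j(x).
Evaluate each component's likelihood at the observed value:
  L_1 = 0.12955
  L_2 = 0.131729
Unnormalised posteriors:
  π_1·L_1 = 0.33 × 0.12955 = 0.0427516
  π_2·L_2 = 0.67 × 0.131729 = 0.0882587
Marginal: 0.0427516 + 0.0882587 = 0.13101
So the posterior for State 2 is 0.0882587 / 0.13101 ≈ 0.6737.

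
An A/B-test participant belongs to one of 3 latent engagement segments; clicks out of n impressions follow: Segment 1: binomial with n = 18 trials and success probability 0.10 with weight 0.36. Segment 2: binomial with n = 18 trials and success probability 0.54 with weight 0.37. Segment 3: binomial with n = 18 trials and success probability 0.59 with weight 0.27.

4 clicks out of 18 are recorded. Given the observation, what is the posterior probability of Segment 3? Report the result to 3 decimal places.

0.014

The responsibility of component k is π_k f_k(x) divided by Σ_j π_j f_j(x).
Evaluate each component's likelihood at the observed value:
  p_1 = C(18,4)·0.10^4·0.90^14 = 3060·0.0001·0.228768 = 0.070003
  p_2 = C(18,4)·0.54^4·0.46^14 = 3060·0.0850306·1.89937e-05 = 0.00494204
  p_3 = C(18,4)·0.59^4·0.41^14 = 3060·0.121174·3.79292e-06 = 0.00140638
Unnormalised posteriors:
  π_1·p_1 = 0.36 × 0.070003 = 0.0252011
  π_2·p_2 = 0.37 × 0.00494204 = 0.00182855
  π_3·p_3 = 0.27 × 0.00140638 = 0.000379723
Normaliser: 0.0252011 + 0.00182855 + 0.000379723 = 0.0274094
Responsibility of Segment 3: 0.000379723 / 0.0274094 ≈ 0.014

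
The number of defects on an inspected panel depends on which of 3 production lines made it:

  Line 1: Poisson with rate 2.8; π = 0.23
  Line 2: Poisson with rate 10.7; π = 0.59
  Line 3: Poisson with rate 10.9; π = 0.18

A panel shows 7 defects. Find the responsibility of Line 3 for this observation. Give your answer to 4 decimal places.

0.2071

Posterior ∝ prior × likelihood, so P(k | x) ∝ w_k f_k(x); normalise over all components.
Component likelihoods at x = 7 defects:
  L_1 = 0.0162799
  L_2 = 0.0718298
  L_3 = 0.0669492
Prior × likelihood for each component:
  w_1·L_1 = 0.23 × 0.0162799 = 0.00374437
  w_2·L_2 = 0.59 × 0.0718298 = 0.0423796
  w_3·L_3 = 0.18 × 0.0669492 = 0.0120508
Normaliser: 0.00374437 + 0.0423796 + 0.0120508 = 0.0581748
So the posterior for Line 3 is 0.0120508 / 0.0581748 ≈ 0.2071.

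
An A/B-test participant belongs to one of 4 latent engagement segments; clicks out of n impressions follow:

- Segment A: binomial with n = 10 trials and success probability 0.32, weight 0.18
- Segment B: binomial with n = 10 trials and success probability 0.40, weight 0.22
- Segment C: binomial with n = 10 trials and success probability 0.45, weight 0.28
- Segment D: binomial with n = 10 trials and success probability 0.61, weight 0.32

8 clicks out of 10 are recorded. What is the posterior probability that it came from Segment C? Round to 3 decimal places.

By Bayes' theorem, P(k | x) = w_k f_k(x) / Σ_j w_j f_j(x).
Evaluate each component's likelihood at the observed value:
  f_A = C(10,8)·0.32^8·0.68^2 = 45·0.000109951·0.4624 = 0.00228786
  f_B = C(10,8)·0.40^8·0.60^2 = 45·0.00065536·0.36 = 0.0106168
  f_C = C(10,8)·0.45^8·0.55^2 = 45·0.00168151·0.3025 = 0.0228896
  f_D = C(10,8)·0.61^8·0.39^2 = 45·0.0191707·0.1521 = 0.131214
Prior × likelihood for each component:
  w_A·f_A = 0.18 × 0.00228786 = 0.000411815
  w_B·f_B = 0.22 × 0.0106168 = 0.0023357
  w_C·f_C = 0.28 × 0.0228896 = 0.00640909
  w_D·f_D = 0.32 × 0.131214 = 0.0419885
Evidence: 0.000411815 + 0.0023357 + 0.00640909 + 0.0419885 = 0.0511451
So the posterior for Segment C is 0.00640909 / 0.0511451 ≈ 0.125.

0.125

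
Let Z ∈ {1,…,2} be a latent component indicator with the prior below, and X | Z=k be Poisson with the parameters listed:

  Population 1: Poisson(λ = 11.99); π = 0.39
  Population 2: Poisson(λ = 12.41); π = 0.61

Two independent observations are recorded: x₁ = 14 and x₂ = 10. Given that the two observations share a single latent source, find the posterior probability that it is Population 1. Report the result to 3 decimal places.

Apply Bayes' rule: the posterior for each component is proportional to its prior times its likelihood at x.
Since both observations come from the same component, the likelihood for component k is f_k(x₁)·f_k(x₂).
  L_1 = [e^(−11.99)·11.99^14/14! = 0.0903378] × [0.105012] = 0.00948653
  L_2 = [e^(−12.41)·12.41^14/14! = 0.0961174] × [0.0973554] = 0.00935755
Prior × likelihood for each component:
  π_1·L_1 = 0.39 × 0.00948653 = 0.00369975
  π_2·L_2 = 0.61 × 0.00935755 = 0.00570811
Denominator: 0.00369975 + 0.00570811 = 0.00940785
P(Population 1 | x₁, x₂) = 0.00369975 / 0.00940785 ≈ 0.393

0.393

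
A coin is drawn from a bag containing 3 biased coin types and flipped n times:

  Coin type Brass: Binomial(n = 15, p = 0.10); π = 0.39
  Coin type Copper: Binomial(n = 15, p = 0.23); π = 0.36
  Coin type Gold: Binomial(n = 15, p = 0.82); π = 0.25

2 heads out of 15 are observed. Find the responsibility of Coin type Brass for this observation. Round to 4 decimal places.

0.6088

Apply Bayes' rule: the posterior for each component is proportional to its prior times its likelihood at x.
Evaluate each component's likelihood at the observed value:
  L_Brass = 0.266896
  L_Copper = 0.185791
  L_Gold = 1.47014e-08
Multiply by the mixture weights:
  P(Z=Brass)·L_Brass = 0.39 × 0.266896 = 0.104089
  P(Z=Copper)·L_Copper = 0.36 × 0.185791 = 0.0668847
  P(Z=Gold)·L_Gold = 0.25 × 1.47014e-08 = 3.67536e-09
Evidence: 0.104089 + 0.0668847 + 3.67536e-09 = 0.170974
P(Coin type Brass | 2 heads out of 15) ≈ 0.6088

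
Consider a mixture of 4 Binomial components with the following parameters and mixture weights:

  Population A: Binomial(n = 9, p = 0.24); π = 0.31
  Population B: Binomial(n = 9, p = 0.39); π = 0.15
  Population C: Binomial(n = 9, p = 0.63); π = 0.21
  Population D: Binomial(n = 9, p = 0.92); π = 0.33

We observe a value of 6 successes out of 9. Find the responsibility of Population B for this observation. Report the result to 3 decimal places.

0.131

Posterior ∝ prior × likelihood, so P(k | x) ∝ P(Z=k) f_k(x); normalise over all components.
Component likelihoods at x = 6 successes out of 9:
  L_A = C(9,6)·0.24^6·0.76^3 = 84·0.000191103·0.438976 = 0.00704673
  L_B = C(9,6)·0.39^6·0.61^3 = 84·0.00351874·0.226981 = 0.0670898
  L_C = C(9,6)·0.63^6·0.37^3 = 84·0.0625235·0.050653 = 0.266028
  L_D = C(9,6)·0.92^6·0.08^3 = 84·0.606355·0.000512 = 0.0260781
Unnormalised posteriors:
  P(Z=A)·L_A = 0.31 × 0.00704673 = 0.00218449
  P(Z=B)·L_B = 0.15 × 0.0670898 = 0.0100635
  P(Z=C)·L_C = 0.21 × 0.266028 = 0.0558659
  P(Z=D)·L_D = 0.33 × 0.0260781 = 0.00860578
Sum: 0.00218449 + 0.0100635 + 0.0558659 + 0.00860578 = 0.0767197
Responsibility of Population B: 0.0100635 / 0.0767197 ≈ 0.131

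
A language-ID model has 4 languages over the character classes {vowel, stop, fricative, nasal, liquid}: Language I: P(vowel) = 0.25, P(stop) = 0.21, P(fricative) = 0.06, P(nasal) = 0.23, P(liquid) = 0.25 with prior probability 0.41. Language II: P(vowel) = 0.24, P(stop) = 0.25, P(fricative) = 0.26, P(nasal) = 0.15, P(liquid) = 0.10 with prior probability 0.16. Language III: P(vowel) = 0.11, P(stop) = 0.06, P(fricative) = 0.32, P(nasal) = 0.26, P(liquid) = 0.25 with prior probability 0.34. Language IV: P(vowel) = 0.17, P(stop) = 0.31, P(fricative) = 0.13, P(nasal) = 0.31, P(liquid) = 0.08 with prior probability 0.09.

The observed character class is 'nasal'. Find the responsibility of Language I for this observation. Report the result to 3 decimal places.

0.402

Posterior ∝ prior × likelihood, so P(k | x) ∝ π_k f_k(x); normalise over all components.
Categorical probabilities:
  L_I = P(nasal | comp) = 0.23
  L_II = P(nasal | comp) = 0.15
  L_III = P(nasal | comp) = 0.26
  L_IV = P(nasal | comp) = 0.31
Unnormalised posteriors:
  π_I·L_I = 0.41 × 0.23 = 0.0943
  π_II·L_II = 0.16 × 0.15 = 0.024
  π_III·L_III = 0.34 × 0.26 = 0.0884
  π_IV·L_IV = 0.09 × 0.31 = 0.0279
Normaliser: 0.0943 + 0.024 + 0.0884 + 0.0279 = 0.2346
Responsibility of Language I: 0.0943 / 0.2346 ≈ 0.402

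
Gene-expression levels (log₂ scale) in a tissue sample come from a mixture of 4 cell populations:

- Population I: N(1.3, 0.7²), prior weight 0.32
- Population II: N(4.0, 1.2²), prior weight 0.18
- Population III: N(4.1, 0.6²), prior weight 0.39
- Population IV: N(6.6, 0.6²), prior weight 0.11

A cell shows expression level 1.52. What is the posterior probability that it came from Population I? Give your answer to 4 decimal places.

Apply Bayes' rule: the posterior for each component is proportional to its prior times its likelihood at x.
Normal densities:
  f_I = (1/(0.7·√(2π)))·exp(−(1.52−1.3)²/(2·0.7²)) = 0.569918·exp(-0.04939) = 0.542454
  f_II = (1/(1.2·√(2π)))·exp(−(1.52−4.0)²/(2·1.2²)) = 0.332452·exp(-2.13556) = 0.0392888
  f_III = (1/(0.6·√(2π)))·exp(−(1.52−4.1)²/(2·0.6²)) = 0.664904·exp(-9.24500) = 6.42253e-05
  f_IV = (1/(0.6·√(2π)))·exp(−(1.52−6.6)²/(2·0.6²)) = 0.664904·exp(-35.84222) = 1.80584e-16
Unnormalised posteriors:
  π_I·f_I = 0.32 × 0.542454 = 0.173585
  π_II·f_II = 0.18 × 0.0392888 = 0.00707199
  π_III·f_III = 0.39 × 6.42253e-05 = 2.50479e-05
  π_IV·f_IV = 0.11 × 1.80584e-16 = 1.98642e-17
Sum: 0.173585 + 0.00707199 + 2.50479e-05 + 1.98642e-17 = 0.180682
P(Population I | x) = 0.173585 / 0.180682 ≈ 0.9607

0.9607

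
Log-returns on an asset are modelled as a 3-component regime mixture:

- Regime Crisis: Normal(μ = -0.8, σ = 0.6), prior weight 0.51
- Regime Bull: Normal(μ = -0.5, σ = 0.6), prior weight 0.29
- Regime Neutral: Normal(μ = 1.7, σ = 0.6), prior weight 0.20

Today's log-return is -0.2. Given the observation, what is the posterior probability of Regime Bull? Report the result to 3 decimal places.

0.452

Apply Bayes' rule: the posterior for each component is proportional to its prior times its likelihood at x.
Component likelihoods at x = -0.2:
  L_Crisis = (1/(0.6·√(2π)))·exp(−(-0.2−-0.8)²/(2·0.6²)) = 0.664904·exp(-0.50000) = 0.403285
  L_Bull = (1/(0.6·√(2π)))·exp(−(-0.2−-0.5)²/(2·0.6²)) = 0.664904·exp(-0.12500) = 0.586776
  L_Neutral = (1/(0.6·√(2π)))·exp(−(-0.2−1.7)²/(2·0.6²)) = 0.664904·exp(-5.01389) = 0.00441829
Unnormalised posteriors:
  P(Z=Crisis)·L_Crisis = 0.51 × 0.403285 = 0.205675
  P(Z=Bull)·L_Bull = 0.29 × 0.586776 = 0.170165
  P(Z=Neutral)·L_Neutral = 0.20 × 0.00441829 = 0.000883659
Denominator: 0.205675 + 0.170165 + 0.000883659 = 0.376724
P(Regime Bull | the observation) = 0.170165 / 0.376724 ≈ 0.452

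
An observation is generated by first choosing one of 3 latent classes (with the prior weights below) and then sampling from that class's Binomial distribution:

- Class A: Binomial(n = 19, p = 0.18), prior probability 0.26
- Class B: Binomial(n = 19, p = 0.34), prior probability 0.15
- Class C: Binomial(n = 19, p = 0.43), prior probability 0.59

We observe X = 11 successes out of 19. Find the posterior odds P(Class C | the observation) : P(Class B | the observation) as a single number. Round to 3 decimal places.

16.117

The posterior odds equal the prior odds times the likelihood ratio: (P(Z=i)/P(Z=j))·(f_i(x)/f_j(x)).
Evaluate each component's likelihood at the observed value:
  p_A = C(19,11)·0.18^11·0.82^8 = 75582·6.42684e-09·0.204414 = 9.92949e-05
  p_B = C(19,11)·0.34^11·0.66^8 = 75582·7.01888e-06·0.0360041 = 0.0191002
  p_C = C(19,11)·0.43^11·0.57^8 = 75582·9.29294e-05·0.0111429 = 0.0782655
0.0461766 / 0.00286503 ≈ 16.117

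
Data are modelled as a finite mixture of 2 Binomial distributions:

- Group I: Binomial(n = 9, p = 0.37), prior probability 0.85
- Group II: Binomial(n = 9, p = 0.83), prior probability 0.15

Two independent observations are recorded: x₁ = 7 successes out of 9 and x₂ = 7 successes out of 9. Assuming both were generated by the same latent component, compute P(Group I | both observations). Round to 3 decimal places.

0.013

The responsibility of component k is π_k f_k(x) divided by Σ_j π_j f_j(x).
Since both observations come from the same component, the likelihood for component k is f_k(x₁)·f_k(x₂).
  p_I = [C(9,7)·0.37^7·0.63^2 = 36·0.000949319·0.3969 = 0.0135642] × [0.0135642] = 0.000183989
  p_II = [C(9,7)·0.83^7·0.17^2 = 36·0.271361·0.0289 = 0.282323] × [0.282323] = 0.0797065
Multiply by the mixture weights:
  π_I·p_I = 0.85 × 0.000183989 = 0.00015639
  π_II·p_II = 0.15 × 0.0797065 = 0.011956
Sum: 0.00015639 + 0.011956 = 0.0121124
P(Group I | x) = 0.00015639 / 0.0121124 ≈ 0.013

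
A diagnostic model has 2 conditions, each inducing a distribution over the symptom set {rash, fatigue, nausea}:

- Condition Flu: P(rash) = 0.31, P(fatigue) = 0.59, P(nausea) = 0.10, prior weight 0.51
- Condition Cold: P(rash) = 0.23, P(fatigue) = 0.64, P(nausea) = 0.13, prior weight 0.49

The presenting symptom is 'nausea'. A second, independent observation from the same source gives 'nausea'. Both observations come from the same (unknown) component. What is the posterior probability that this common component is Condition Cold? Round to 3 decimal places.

0.619

By Bayes' theorem, P(k | x) = π_k f_k(x) / Σ_j π_j f_j(x).
Since both observations come from the same component, the likelihood for component k is f_k(x₁)·f_k(x₂).
  f_Flu = [P(nausea | comp) = 0.10] × [0.1] = 0.01
  f_Cold = [P(nausea | comp) = 0.13] × [0.13] = 0.0169
Prior × likelihood for each component:
  π_Flu·f_Flu = 0.51 × 0.01 = 0.0051
  π_Cold·f_Cold = 0.49 × 0.0169 = 0.008281
Normaliser: 0.0051 + 0.008281 = 0.013381
P(Condition Cold | x₁,x₂) = 0.008281 / 0.013381 ≈ 0.619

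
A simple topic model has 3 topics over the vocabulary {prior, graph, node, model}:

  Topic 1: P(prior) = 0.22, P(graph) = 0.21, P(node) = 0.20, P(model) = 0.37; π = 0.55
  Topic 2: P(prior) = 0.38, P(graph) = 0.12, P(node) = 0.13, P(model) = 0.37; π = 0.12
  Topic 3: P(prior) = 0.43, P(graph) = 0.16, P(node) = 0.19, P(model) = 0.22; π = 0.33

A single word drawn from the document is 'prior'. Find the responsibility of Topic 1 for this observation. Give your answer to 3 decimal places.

The responsibility of component k is w_k f_k(x) divided by Σ_j w_j f_j(x).
Component likelihoods at x = 'prior':
  f_1 = 0.22
  f_2 = 0.38
  f_3 = 0.43
Multiply by the mixture weights:
  w_1·f_1 = 0.55 × 0.22 = 0.121
  w_2·f_2 = 0.12 × 0.38 = 0.0456
  w_3·f_3 = 0.33 × 0.43 = 0.1419
Denominator: 0.121 + 0.0456 + 0.1419 = 0.3085
P(Topic 1 | the observation) = 0.121 / 0.3085 ≈ 0.392

0.392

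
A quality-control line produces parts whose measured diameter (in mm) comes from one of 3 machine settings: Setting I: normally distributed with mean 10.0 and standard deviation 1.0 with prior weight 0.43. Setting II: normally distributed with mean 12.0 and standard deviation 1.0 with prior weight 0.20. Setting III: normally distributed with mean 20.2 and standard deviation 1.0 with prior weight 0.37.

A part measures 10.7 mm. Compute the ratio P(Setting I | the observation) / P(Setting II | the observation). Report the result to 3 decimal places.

Posterior odds = (w_i f_i(x)) / (w_j f_j(x)); the normalising sum cancels.
Normal densities:
  p_I = 0.312254
  p_II = 0.171369
  p_III = 1.00779e-20
Odds = (0.43/0.20) × (0.312254/0.171369) = 2.15 × 1.82212 ≈ 3.918

3.918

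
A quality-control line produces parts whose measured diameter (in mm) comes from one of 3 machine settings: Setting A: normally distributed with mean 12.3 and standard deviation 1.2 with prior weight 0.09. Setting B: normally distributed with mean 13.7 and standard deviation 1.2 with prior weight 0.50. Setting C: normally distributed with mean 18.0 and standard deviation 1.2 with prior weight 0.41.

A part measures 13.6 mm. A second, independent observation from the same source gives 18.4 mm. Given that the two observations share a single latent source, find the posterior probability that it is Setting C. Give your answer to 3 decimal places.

0.667

P(component k | x) = w_k·f_k(x) / marginal(x), where marginal(x) = Σ_j w_j·f_j(x).
Since both observations come from the same component, the likelihood for component k is f_k(x₁)·f_k(x₂).
  f_A = [(1/(1.2·√(2π)))·exp(−(13.6−12.3)²/(2·1.2²)) = 0.332452·exp(-0.58681) = 0.184877] × [8.13924e-07] = 1.50476e-07
  f_B = [(1/(1.2·√(2π)))·exp(−(13.6−13.7)²/(2·1.2²)) = 0.332452·exp(-0.00347) = 0.3313] × [0.000155106] = 5.13867e-05
  f_C = [(1/(1.2·√(2π)))·exp(−(13.6−18.0)²/(2·1.2²)) = 0.332452·exp(-6.72222) = 0.000400226] × [0.314486] = 0.000125865
Prior × likelihood for each component:
  w_A·f_A = 0.09 × 1.50476e-07 = 1.35428e-08
  w_B·f_B = 0.50 × 5.13867e-05 = 2.56933e-05
  w_C·f_C = 0.41 × 0.000125865 = 5.16048e-05
Normaliser: 1.35428e-08 + 2.56933e-05 + 5.16048e-05 = 7.73117e-05
So the posterior for Setting C is 5.16048e-05 / 7.73117e-05 ≈ 0.667.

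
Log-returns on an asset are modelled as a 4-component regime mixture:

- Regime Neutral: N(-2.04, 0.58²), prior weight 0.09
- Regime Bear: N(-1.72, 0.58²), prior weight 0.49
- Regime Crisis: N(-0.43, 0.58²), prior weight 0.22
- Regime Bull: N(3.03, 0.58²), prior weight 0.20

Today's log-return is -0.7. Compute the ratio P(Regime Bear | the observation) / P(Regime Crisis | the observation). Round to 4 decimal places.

0.5287

Since P(k|x) ∝ w_k f_k(x), the posterior odds are w_i f_i(x) / (w_j f_j(x)).
Evaluate each component's likelihood at the observed value:
  f_Neutral = (1/(0.58·√(2π)))·exp(−(-0.7−-2.04)²/(2·0.58²)) = 0.687832·exp(-2.66885) = 0.0476888
  f_Bear = (1/(0.58·√(2π)))·exp(−(-0.7−-1.72)²/(2·0.58²)) = 0.687832·exp(-1.54637) = 0.146521
  f_Crisis = (1/(0.58·√(2π)))·exp(−(-0.7−-0.43)²/(2·0.58²)) = 0.687832·exp(-0.10835) = 0.617199
  f_Bull = (1/(0.58·√(2π)))·exp(−(-0.7−3.03)²/(2·0.58²)) = 0.687832·exp(-20.67910) = 7.18889e-10
0.0717954 / 0.135784 ≈ 0.5287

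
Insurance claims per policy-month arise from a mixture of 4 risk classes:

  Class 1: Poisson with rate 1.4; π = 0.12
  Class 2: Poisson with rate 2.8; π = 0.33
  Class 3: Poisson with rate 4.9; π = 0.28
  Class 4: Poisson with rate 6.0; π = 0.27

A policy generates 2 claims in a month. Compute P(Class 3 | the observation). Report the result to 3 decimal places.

Posterior ∝ prior × likelihood, so P(k | x) ∝ w_k f_k(x); normalise over all components.
Component likelihoods at x = 2 claims:
  L_1 = 0.241665
  L_2 = 0.238375
  L_3 = 0.0893962
  L_4 = 0.0446175
Prior × likelihood for each component:
  w_1·L_1 = 0.12 × 0.241665 = 0.0289998
  w_2·L_2 = 0.33 × 0.238375 = 0.0786639
  w_3·L_3 = 0.28 × 0.0893962 = 0.0250309
  w_4·L_4 = 0.27 × 0.0446175 = 0.0120467
Marginal: 0.0289998 + 0.0786639 + 0.0250309 + 0.0120467 = 0.144741
P(Class 3 | x) = 0.0250309 / 0.144741 ≈ 0.173

0.173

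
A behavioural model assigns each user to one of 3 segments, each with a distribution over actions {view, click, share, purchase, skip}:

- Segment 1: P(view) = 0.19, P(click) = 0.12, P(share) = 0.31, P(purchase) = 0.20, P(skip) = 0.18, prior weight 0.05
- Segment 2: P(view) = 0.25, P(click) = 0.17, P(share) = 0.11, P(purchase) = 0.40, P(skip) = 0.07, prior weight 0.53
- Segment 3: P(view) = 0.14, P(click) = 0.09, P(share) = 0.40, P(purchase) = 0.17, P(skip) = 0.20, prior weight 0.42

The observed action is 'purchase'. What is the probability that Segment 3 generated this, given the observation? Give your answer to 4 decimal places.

The responsibility of component k is π_k f_k(x) divided by Σ_j π_j f_j(x).
Categorical probabilities:
  f_1 = P(purchase | comp) = 0.20
  f_2 = P(purchase | comp) = 0.40
  f_3 = P(purchase | comp) = 0.17
Multiply by the mixture weights:
  π_1·f_1 = 0.05 × 0.2 = 0.01
  π_2·f_2 = 0.53 × 0.4 = 0.212
  π_3·f_3 = 0.42 × 0.17 = 0.0714
Evidence: 0.01 + 0.212 + 0.0714 = 0.2934
So the posterior for Segment 3 is 0.0714 / 0.2934 ≈ 0.2434.

0.2434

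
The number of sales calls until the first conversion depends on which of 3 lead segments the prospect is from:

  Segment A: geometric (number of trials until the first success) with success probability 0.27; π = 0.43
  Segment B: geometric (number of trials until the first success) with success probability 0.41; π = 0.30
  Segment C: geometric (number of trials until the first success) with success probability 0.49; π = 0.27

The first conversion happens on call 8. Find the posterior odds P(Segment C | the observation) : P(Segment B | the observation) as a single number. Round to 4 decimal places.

The posterior odds equal the prior odds times the likelihood ratio: (P(Z=i)/P(Z=j))·(f_i(x)/f_j(x)).
Component likelihoods at x = 8:
  p_A = 0.029828
  p_B = 0.0102035
  p_C = 0.00439731
0.00118727 / 0.00306104 ≈ 0.3879

0.3879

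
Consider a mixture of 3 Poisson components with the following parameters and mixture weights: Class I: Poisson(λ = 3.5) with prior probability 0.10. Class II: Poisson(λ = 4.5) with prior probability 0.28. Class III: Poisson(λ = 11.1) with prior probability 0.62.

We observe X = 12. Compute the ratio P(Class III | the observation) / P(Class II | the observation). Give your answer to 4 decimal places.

152.8325

Posterior odds = (π_i f_i(x)) / (π_j f_j(x)); the normalising sum cancels.
Component likelihoods at x = 12:
  L_I = e^(−3.5)·3.5^12/12! = 0.000213034
  L_II = e^(−4.5)·4.5^12/12! = 0.00159915
  L_III = e^(−11.1)·11.1^12/12! = 0.110375
Posterior odds = (π_III·L_III) / (π_II·L_II) = (0.62·0.110375) / (0.28·0.00159915) = 0.0684324 / 0.000447761 ≈ 152.8325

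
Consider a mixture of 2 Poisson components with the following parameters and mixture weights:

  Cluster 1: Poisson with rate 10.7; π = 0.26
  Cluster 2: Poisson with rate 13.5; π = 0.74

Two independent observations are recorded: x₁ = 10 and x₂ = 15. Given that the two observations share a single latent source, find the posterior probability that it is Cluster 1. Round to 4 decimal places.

P(component k | x) = π_k·f_k(x) / marginal(x), where marginal(x) = Σ_j π_j·f_j(x).
Since both observations come from the same component, the likelihood for component k is f_k(x₁)·f_k(x₂).
  p_1 = [0.122215] × [0.047567] = 0.0058134
  p_2 = [0.0759625] × [0.0945217] = 0.0071801
Multiply by the mixture weights:
  π_1·p_1 = 0.26 × 0.0058134 = 0.00151148
  π_2·p_2 = 0.74 × 0.0071801 = 0.00531327
Sum: 0.00151148 + 0.00531327 = 0.00682476
So the posterior for Cluster 1 is 0.00151148 / 0.00682476 ≈ 0.2215.

0.2215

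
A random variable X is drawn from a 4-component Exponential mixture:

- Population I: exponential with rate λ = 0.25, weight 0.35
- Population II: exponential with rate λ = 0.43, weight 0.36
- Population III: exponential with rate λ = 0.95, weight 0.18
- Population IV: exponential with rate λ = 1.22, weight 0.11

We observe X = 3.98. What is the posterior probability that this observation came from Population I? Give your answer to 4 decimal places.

By Bayes' theorem, P(k | x) = π_k f_k(x) / Σ_j π_j f_j(x).
Component likelihoods at x = 3.98:
  p_I = 0.0924309
  p_II = 0.0776635
  p_III = 0.0216599
  p_IV = 0.00949729
Multiply by the mixture weights:
  π_I·p_I = 0.35 × 0.0924309 = 0.0323508
  π_II·p_II = 0.36 × 0.0776635 = 0.0279589
  π_III·p_III = 0.18 × 0.0216599 = 0.00389878
  π_IV·p_IV = 0.11 × 0.00949729 = 0.0010447
Normaliser: 0.0323508 + 0.0279589 + 0.00389878 + 0.0010447 = 0.0652531
P(Population I | the observation) ≈ 0.4958

0.4958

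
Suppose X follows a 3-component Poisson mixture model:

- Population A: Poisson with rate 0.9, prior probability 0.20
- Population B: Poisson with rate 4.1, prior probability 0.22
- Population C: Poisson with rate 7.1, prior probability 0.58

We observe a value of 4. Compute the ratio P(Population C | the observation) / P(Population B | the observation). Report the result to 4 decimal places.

The posterior odds equal the prior odds times the likelihood ratio: (w_i/w_j)·(f_i(x)/f_j(x)).
Evaluate each component's likelihood at the observed value:
  p_A = 0.0111146
  p_B = 0.195127
  p_C = 0.0873638
Posterior odds = (w_C·p_C) / (w_B·p_B) = (0.58·0.0873638) / (0.22·0.195127) = 0.050671 / 0.0429279 ≈ 1.1804

1.1804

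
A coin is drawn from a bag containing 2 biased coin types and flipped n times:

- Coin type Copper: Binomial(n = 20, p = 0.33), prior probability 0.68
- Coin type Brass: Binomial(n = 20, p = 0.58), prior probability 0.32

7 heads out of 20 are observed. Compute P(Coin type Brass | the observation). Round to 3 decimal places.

0.053

By Bayes' theorem, P(k | x) = π_k f_k(x) / Σ_j π_j f_j(x).
Evaluate each component's likelihood at the observed value:
  f_Copper = C(20,7)·0.33^7·0.67^13 = 77520·0.000426184·0.00548242 = 0.181127
  f_Brass = C(20,7)·0.58^7·0.42^13 = 77520·0.0220798·1.26544e-05 = 0.0216596
Prior × likelihood for each component:
  π_Copper·f_Copper = 0.68 × 0.181127 = 0.123167
  π_Brass·f_Brass = 0.32 × 0.0216596 = 0.00693107
Marginal: 0.123167 + 0.00693107 = 0.130098
P(Coin type Brass | the observation) = 0.00693107 / 0.130098 ≈ 0.053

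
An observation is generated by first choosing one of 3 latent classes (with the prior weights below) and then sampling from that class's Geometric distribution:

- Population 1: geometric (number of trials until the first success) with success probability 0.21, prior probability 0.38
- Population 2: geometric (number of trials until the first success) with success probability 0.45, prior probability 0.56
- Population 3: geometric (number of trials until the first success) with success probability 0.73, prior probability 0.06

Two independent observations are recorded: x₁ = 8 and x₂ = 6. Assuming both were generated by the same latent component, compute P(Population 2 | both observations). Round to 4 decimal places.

0.0807

P(component k | x) = w_k·f_k(x) / marginal(x), where marginal(x) = Σ_j w_j·f_j(x).
Since both observations come from the same component, the likelihood for component k is f_k(x₁)·f_k(x₂).
  L_1 = [0.0403282] × [0.0646182] = 0.00260594
  L_2 = [0.00685096] × [0.0226478] = 0.000155159
  L_3 = [7.63606e-05] × [0.00104747] = 7.99854e-08
Unnormalised posteriors:
  w_1·L_1 = 0.38 × 0.00260594 = 0.000990256
  w_2·L_2 = 0.56 × 0.000155159 = 8.68891e-05
  w_3·L_3 = 0.06 × 7.99854e-08 = 4.79913e-09
Sum: 0.000990256 + 8.68891e-05 + 4.79913e-09 = 0.00107715
So the posterior for Population 2 is 8.68891e-05 / 0.00107715 ≈ 0.0807.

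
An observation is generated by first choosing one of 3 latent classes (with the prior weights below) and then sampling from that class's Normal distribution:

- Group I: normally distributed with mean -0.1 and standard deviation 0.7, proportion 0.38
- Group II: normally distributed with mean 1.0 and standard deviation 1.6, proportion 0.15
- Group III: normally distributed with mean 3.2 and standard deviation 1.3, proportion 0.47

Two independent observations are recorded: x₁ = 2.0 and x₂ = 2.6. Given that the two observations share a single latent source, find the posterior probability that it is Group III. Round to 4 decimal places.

P(component k | x) = π_k·f_k(x) / marginal(x), where marginal(x) = Σ_j π_j·f_j(x).
Since both observations come from the same component, the likelihood for component k is f_k(x₁)·f_k(x₂).
  f_I = [0.00633121] × [0.000335114] = 2.12168e-06
  f_II = [0.205101] × [0.151232] = 0.0310177
  f_III = [0.20042] × [0.275874] = 0.0552907
Multiply by the mixture weights:
  π_I·f_I = 0.38 × 2.12168e-06 = 8.06238e-07
  π_II·f_II = 0.15 × 0.0310177 = 0.00465266
  π_III·f_III = 0.47 × 0.0552907 = 0.0259866
Denominator: 8.06238e-07 + 0.00465266 + 0.0259866 = 0.0306401
So the posterior for Group III is 0.0259866 / 0.0306401 ≈ 0.8481.

0.8481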